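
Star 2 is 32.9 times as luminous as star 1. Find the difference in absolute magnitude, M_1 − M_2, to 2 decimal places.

M_1 − M_2 ≈ 3.79

Pogson: ΔM = −2.5 log₁₀(ratio) = −2.5 log₁₀(32.9) = −2.5 × 1.5172 = -3.793
Star 2 is brighter so has the smaller magnitude: M_1 − M_2 is positive.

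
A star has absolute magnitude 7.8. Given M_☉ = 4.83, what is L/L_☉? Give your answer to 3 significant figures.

L/L_☉ ≈ 0.0649

M − M_☉ = 7.8 − 4.83 = 2.970
L/L_☉ = 10^(−0.4 (M − M_☉)) = 10^-1.188 = 0.06486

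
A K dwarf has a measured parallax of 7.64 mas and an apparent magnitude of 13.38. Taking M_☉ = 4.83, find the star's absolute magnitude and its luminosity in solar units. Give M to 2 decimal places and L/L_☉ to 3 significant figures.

M ≈ 7.80; L/L_☉ ≈ 0.0651

d = 1/p = 1000/7.64 mas = 130.9 pc
M = m − 5 log₁₀ d + 5 = 13.38 − 5·2.1169 + 5 = 7.795
M − M_☉ = 7.795 − 4.83 = 2.965
L/L_☉ = 10^(−0.4 × 2.965) = 0.06513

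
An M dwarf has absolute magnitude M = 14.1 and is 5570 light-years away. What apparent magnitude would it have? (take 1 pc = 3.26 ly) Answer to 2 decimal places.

m ≈ 25.26

d = 5570 ly / 3.26 = 1709 pc
m = M + 5 log₁₀ d − 5 = 14.1 + 5·3.2326 − 5 = 25.263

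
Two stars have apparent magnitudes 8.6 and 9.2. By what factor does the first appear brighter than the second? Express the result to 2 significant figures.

Δm = 8.6 − (9.2) = -0.6
Flux ratio = 10^(−0.4 Δm) = 10^(−0.4 × -0.6) = 10^0.240 = 1.738

1.7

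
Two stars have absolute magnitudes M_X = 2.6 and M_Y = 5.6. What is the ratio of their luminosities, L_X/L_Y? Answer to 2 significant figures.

ΔM = M_X − M_Y = -3.0
L_X/L_Y = 10^(−0.4 ΔM) = 10^1.200 = 15.85

L_X/L_Y ≈ 16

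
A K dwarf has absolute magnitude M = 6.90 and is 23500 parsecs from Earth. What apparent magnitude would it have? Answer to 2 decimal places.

m ≈ 23.76

m = M + 5 log₁₀ d − 5 = 6.90 + 5·4.3711 − 5 = 23.755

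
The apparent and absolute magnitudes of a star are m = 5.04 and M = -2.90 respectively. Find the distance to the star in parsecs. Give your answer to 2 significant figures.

Distance modulus: m − M = 5.04 − (-2.90) = 7.940
m − M = 5 log₁₀ d − 5
log₁₀ d = (m − M)/5 + 1 = 2.5880
d = 10^2.5880 = 387.3 pc

d ≈ 390 pc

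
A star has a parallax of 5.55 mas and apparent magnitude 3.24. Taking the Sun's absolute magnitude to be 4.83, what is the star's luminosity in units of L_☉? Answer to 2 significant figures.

d = 1/p = 1000/5.55 mas = 180.2 pc
M = m − 5 log₁₀ d + 5 = 3.24 − 5·2.2557 + 5 = -3.039
M − M_☉ = -3.039 − 4.83 = -7.869
L/L_☉ = 10^(−0.4 × -7.869) = 1404

L/L_☉ ≈ 1400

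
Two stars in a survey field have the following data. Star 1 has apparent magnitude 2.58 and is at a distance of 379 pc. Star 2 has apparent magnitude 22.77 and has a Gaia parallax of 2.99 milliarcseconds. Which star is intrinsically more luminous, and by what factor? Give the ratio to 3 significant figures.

Star 1 is more luminous, by a factor of 1.53×10^8.

Star 1: M = m − 5 log₁₀ d + 5 = 2.58 − 5·2.5786 + 5 = -5.313
Star 2: p = 2.99 mas = 2.99×10^-3″ → d = 1/p = 334.4 pc
Star 2: M = m − 5 log₁₀ d + 5 = 22.77 − 5·2.5243 + 5 = 15.148
ΔM = M_1 − M_2 = -5.313 − (15.148) = -20.462; smaller M is more luminous → Star 1.
L ratio = 10^(0.4 |ΔM|) = 10^8.185 = 1.530×10^8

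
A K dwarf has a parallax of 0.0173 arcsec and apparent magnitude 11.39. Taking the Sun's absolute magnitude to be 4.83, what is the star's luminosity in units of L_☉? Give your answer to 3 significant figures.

d = 1/p = 1/0.0173″ = 57.80 pc
M = m − 5 log₁₀ d + 5 = 11.39 − 5·1.7620 + 5 = 7.580
M − M_☉ = 7.580 − 4.83 = 2.750
L/L_☉ = 10^(−0.4 × 2.750) = 0.07942

L/L_☉ ≈ 0.0794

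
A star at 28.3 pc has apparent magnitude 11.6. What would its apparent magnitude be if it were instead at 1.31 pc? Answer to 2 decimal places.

m ≈ 4.93

Flux ∝ 1/d², so Δm = 5 log₁₀(d₂/d₁) = 5 log₁₀(1.31/28.3) = -6.673
m₂ = m₁ + Δm = 11.6 + (-6.673) = 4.927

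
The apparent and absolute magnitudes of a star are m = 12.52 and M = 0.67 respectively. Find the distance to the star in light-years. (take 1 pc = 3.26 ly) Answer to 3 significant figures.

Distance modulus: m − M = 12.52 − (0.67) = 11.850
m − M = 5 log₁₀ d − 5
log₁₀ d = (m − M)/5 + 1 = 3.3700
d = 10^3.3700 = 2344 pc
= 7642 ly

d ≈ 7640 ly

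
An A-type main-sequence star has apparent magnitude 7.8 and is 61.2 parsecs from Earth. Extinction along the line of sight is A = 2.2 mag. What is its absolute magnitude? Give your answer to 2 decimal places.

5 log₁₀(d/10 pc) = 5 log₁₀(61.20) − 5 = 3.934
M = m − 5 log₁₀(d/10) − A = 7.8 − 3.934 − 2.2 = 1.666

M ≈ 1.67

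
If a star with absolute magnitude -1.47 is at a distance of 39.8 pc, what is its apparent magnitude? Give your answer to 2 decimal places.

m = M + 5 log₁₀ d − 5 = -1.47 + 5·1.5999 − 5 = 1.529

m ≈ 1.53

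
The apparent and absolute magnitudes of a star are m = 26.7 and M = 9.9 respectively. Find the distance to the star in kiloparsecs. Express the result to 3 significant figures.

d ≈ 22.9 kpc

μ = m − M = 16.800
m − M = 5 log₁₀ d − 5
log₁₀ d = (m − M)/5 + 1 = 4.3600
d = 10^4.3600 = 22910 pc
= 22.91 kpc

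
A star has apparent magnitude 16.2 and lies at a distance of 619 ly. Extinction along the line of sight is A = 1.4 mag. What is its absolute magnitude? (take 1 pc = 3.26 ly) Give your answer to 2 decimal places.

d = 619 ly / 3.26 = 189.9 pc
5 log₁₀(d/10 pc) = 5 log₁₀(189.9) − 5 = 6.392
M = m − 5 log₁₀(d/10) − A = 16.2 − 6.392 − 1.4 = 8.408

M ≈ 8.41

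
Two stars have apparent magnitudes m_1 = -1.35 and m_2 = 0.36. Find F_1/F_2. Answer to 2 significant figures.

F_1/F_2 ≈ 4.8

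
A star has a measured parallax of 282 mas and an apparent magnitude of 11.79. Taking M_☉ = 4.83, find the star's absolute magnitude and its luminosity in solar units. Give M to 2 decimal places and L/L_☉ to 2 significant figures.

M ≈ 14.04; L/L_☉ ≈ 2.1×10^-4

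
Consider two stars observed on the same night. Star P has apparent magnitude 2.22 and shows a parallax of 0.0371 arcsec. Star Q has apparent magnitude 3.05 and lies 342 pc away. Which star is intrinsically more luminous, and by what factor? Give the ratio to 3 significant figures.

Star Q is more luminous, by a factor of 75.0.

Star P: d = 1/p = 1/0.0371″ = 26.95 pc
Star P: M = m − 5 log₁₀ d + 5 = 2.22 − 5·1.4306 + 5 = 0.067
Star Q: M = m − 5 log₁₀ d + 5 = 3.05 − 5·2.5340 + 5 = -4.620
ΔM = M_P − M_Q = 0.067 − (-4.620) = 4.687; smaller M is more luminous → Star Q.
L ratio = 10^(0.4 |ΔM|) = 10^1.875 = 74.95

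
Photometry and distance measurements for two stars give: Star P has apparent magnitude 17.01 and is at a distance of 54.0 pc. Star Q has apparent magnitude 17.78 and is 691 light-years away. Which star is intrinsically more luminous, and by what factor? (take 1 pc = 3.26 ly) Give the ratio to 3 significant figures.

Star P: M = m − 5 log₁₀ d + 5 = 17.01 − 5·1.7324 + 5 = 13.348
Star Q: d = 691 ly / 3.26 = 212.0 pc
Star Q: M = m − 5 log₁₀ d + 5 = 17.78 − 5·2.3263 + 5 = 11.149
ΔM = M_P − M_Q = 13.348 − (11.149) = 2.199; smaller M is more luminous → Star Q.
L ratio = 10^(0.4 |ΔM|) = 10^0.880 = 7.581

Star Q is more luminous, by a factor of 7.58.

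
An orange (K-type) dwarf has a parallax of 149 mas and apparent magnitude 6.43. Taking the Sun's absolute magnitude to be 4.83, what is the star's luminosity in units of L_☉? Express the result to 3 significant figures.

L/L_☉ ≈ 0.103

d = 1/p = 1000/149 mas = 6.711 pc
M = m − 5 log₁₀ d + 5 = 6.43 − 5·0.8268 + 5 = 7.296
M − M_☉ = 7.296 − 4.83 = 2.466
L/L_☉ = 10^(−0.4 × 2.466) = 0.1032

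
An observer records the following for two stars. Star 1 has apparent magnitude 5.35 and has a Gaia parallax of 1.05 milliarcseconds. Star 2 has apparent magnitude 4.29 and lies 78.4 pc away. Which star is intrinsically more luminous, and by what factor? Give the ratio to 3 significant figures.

Star 1 is more luminous, by a factor of 55.6.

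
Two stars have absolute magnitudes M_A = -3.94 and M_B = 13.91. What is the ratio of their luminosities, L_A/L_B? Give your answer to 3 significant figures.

ΔM = M_A − M_B = -17.85
L_A/L_B = 10^(−0.4 ΔM) = 10^7.140 = 1.380×10^7

L_A/L_B ≈ 1.38×10^7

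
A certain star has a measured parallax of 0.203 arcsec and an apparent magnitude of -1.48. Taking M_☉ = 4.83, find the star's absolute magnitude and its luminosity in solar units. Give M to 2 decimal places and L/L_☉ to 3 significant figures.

d = 1/p = 1/0.203″ = 4.926 pc
M = m − 5 log₁₀ d + 5 = -1.48 − 5·0.6925 + 5 = 0.057
M − M_☉ = 0.057 − 4.83 = -4.773
L/L_☉ = 10^(−0.4 × -4.773) = 81.10

M ≈ 0.06; L/L_☉ ≈ 81.1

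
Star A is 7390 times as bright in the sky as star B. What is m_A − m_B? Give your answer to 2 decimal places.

Pogson: Δm = −2.5 log₁₀(ratio) = −2.5 log₁₀(7390) = −2.5 × 3.8686 = -9.672
Star A is brighter, so it has the smaller magnitude: the difference is negative.

m_A − m_B ≈ -9.67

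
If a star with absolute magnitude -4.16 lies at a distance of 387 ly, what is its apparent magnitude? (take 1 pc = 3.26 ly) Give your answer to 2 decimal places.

m ≈ 1.21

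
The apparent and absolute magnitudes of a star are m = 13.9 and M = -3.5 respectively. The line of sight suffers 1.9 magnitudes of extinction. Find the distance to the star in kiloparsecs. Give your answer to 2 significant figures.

m − M = 5 log₁₀(d/10 pc) + A  ⇒  13.9 − (-3.5) − 1.9 = 5 log₁₀(d/10)
15.500 = 5 log₁₀(d/10)
log₁₀ d = (m − M − A)/5 + 1 = 4.1000
d = 10^4.1000 = 12590 pc
= 12.59 kpc

d ≈ 13 kpc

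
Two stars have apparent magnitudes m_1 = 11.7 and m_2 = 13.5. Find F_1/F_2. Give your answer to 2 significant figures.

F_1/F_2 ≈ 5.2

Magnitude difference = -1.8
Flux ratio = 10^(−0.4 Δm) = 10^(−0.4 × -1.8) = 10^0.720 = 5.248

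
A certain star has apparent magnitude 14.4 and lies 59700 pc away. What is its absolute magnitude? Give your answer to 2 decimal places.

5 log₁₀(d/10 pc) = 5 log₁₀(59700) − 5 = 18.880
M = m − 5 log₁₀(d/10) = 14.4 − 18.880 = -4.480

M ≈ -4.48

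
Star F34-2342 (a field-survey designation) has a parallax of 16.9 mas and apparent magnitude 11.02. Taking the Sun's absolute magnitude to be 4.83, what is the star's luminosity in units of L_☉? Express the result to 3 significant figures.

d = 1/p = 1000/16.9 mas = 59.17 pc
M = m − 5 log₁₀ d + 5 = 11.02 − 5·1.7721 + 5 = 7.159
M − M_☉ = 7.159 − 4.83 = 2.329
L/L_☉ = 10^(−0.4 × 2.329) = 0.1170

L/L_☉ ≈ 0.117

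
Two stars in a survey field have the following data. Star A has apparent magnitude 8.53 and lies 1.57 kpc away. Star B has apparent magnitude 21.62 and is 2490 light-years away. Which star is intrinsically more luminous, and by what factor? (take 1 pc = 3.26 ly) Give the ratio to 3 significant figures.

Star A is more luminous, by a factor of 728000.

Star A: d = 1.57 kpc = 1570 pc
Star A: M = m − 5 log₁₀ d + 5 = 8.53 − 5·3.1959 + 5 = -2.449
Star B: d = 2490 ly / 3.26 = 763.8 pc
Star B: M = m − 5 log₁₀ d + 5 = 21.62 − 5·2.8830 + 5 = 12.205
ΔM = M_A − M_B = -2.449 − (12.205) = -14.655; smaller M is more luminous → Star A.
L ratio = 10^(0.4 |ΔM|) = 10^5.862 = 727500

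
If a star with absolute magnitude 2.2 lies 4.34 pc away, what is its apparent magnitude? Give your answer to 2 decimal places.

m ≈ 0.39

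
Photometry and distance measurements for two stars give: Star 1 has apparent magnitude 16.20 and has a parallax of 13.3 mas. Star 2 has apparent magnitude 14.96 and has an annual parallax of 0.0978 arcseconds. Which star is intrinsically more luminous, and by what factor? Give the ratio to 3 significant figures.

Star 1: p = 13.3 mas = 0.0133″ → d = 1/p = 75.19 pc
Star 1: M = m − 5 log₁₀ d + 5 = 16.20 − 5·1.8761 + 5 = 11.819
Star 2: d = 1/p = 1/0.0978″ = 10.22 pc
Star 2: M = m − 5 log₁₀ d + 5 = 14.96 − 5·1.0097 + 5 = 14.912
ΔM = M_1 − M_2 = 11.819 − (14.912) = -3.092; smaller M is more luminous → Star 1.
L ratio = 10^(0.4 |ΔM|) = 10^1.237 = 17.26

Star 1 is more luminous, by a factor of 17.3.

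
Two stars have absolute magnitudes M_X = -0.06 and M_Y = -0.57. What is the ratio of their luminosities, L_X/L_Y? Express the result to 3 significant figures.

ΔM = M_X − M_Y = 0.51
L_X/L_Y = 10^(−0.4 ΔM) = 10^-0.204 = 0.6252

L_X/L_Y ≈ 0.625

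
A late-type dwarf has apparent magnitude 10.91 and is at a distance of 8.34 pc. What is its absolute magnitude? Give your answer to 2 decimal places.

5 log₁₀(d/10 pc) = 5 log₁₀(8.340) − 5 = -0.394
M = m − 5 log₁₀(d/10) = 10.91 + 0.394 = 11.304

M ≈ 11.30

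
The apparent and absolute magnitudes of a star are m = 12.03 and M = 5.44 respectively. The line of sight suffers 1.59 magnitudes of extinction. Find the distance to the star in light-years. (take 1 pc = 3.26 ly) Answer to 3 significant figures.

m − M = 5 log₁₀(d/10 pc) + A  ⇒  12.03 − (5.44) − 1.59 = 5 log₁₀(d/10)
5.000 = 5 log₁₀(d/10)
log₁₀ d = (m − M − A)/5 + 1 = 2.0000
d = 10^2.0000 = 100.0 pc
= 326.0 ly

d ≈ 326 ly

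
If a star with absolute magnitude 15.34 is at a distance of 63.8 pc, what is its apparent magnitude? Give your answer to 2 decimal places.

m = M + 5 log₁₀ d − 5 = 15.34 + 5·1.8048 − 5 = 19.364

m ≈ 19.36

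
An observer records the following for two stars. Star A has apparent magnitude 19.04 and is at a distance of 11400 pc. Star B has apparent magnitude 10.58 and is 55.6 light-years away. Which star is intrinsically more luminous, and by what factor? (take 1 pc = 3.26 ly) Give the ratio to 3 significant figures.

Star A is more luminous, by a factor of 185.

Star A: M = m − 5 log₁₀ d + 5 = 19.04 − 5·4.0569 + 5 = 3.755
Star B: d = 55.6 ly / 3.26 = 17.06 pc
Star B: M = m − 5 log₁₀ d + 5 = 10.58 − 5·1.2319 + 5 = 9.421
ΔM = M_A − M_B = 3.755 − (9.421) = -5.665; smaller M is more luminous → Star A.
L ratio = 10^(0.4 |ΔM|) = 10^2.266 = 184.5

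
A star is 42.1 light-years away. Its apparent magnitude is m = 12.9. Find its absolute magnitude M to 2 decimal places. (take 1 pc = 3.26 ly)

M ≈ 12.34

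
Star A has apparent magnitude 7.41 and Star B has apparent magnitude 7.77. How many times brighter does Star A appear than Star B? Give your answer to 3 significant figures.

Magnitude difference = -0.36
Flux ratio = 10^(−0.4 Δm) = 10^(−0.4 × -0.36) = 10^0.144 = 1.393

1.39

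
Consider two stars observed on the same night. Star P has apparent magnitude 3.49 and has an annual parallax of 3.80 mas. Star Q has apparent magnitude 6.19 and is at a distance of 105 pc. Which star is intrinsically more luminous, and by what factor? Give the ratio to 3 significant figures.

Star P: p = 3.80 mas = 3.80×10^-3″ → d = 1/p = 263.2 pc
Star P: M = m − 5 log₁₀ d + 5 = 3.49 − 5·2.4202 + 5 = -3.611
Star Q: M = m − 5 log₁₀ d + 5 = 6.19 − 5·2.0212 + 5 = 1.084
ΔM = M_P − M_Q = -3.611 − (1.084) = -4.695; smaller M is more luminous → Star P.
L ratio = 10^(0.4 |ΔM|) = 10^1.878 = 75.52

Star P is more luminous, by a factor of 75.5.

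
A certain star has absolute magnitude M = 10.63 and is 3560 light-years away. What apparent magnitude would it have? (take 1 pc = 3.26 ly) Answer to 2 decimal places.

m ≈ 20.82

d = 3560 ly / 3.26 = 1092 pc
m = M + 5 log₁₀ d − 5 = 10.63 + 5·3.0382 − 5 = 20.821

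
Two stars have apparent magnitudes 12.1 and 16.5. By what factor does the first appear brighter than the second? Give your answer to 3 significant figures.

57.5

Δm = 12.1 − (16.5) = -4.4
Flux ratio = 10^(−0.4 Δm) = 10^(−0.4 × -4.4) = 10^1.760 = 57.54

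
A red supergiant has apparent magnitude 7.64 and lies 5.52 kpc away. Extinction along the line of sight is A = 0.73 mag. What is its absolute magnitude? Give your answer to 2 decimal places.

M ≈ -6.80

d = 5.52 kpc = 5520 pc
5 log₁₀(d/10 pc) = 5 log₁₀(5520) − 5 = 13.710
M = m − 5 log₁₀(d/10) − A = 7.64 − 13.710 − 0.73 = -6.800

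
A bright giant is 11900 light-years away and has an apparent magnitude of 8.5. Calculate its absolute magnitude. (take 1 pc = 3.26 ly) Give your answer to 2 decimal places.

M ≈ -4.31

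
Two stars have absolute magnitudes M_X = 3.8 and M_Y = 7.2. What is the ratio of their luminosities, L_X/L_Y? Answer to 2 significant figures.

L_X/L_Y ≈ 23

ΔM = M_X − M_Y = -3.4
L_X/L_Y = 10^(−0.4 ΔM) = 10^1.360 = 22.91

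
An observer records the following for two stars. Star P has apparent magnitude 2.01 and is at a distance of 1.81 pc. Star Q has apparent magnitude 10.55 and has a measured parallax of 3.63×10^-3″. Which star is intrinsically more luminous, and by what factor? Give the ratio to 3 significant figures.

Star Q is more luminous, by a factor of 8.89.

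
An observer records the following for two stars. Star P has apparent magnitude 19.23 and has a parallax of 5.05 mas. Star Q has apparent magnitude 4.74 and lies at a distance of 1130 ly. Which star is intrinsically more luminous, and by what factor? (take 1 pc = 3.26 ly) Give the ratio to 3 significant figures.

Star Q is more luminous, by a factor of 1.92×10^6.

Star P: p = 5.05 mas = 5.05×10^-3″ → d = 1/p = 198.0 pc
Star P: M = m − 5 log₁₀ d + 5 = 19.23 − 5·2.2967 + 5 = 12.746
Star Q: d = 1130 ly / 3.26 = 346.6 pc
Star Q: M = m − 5 log₁₀ d + 5 = 4.74 − 5·2.5399 + 5 = -2.959
ΔM = M_P − M_Q = 12.746 − (-2.959) = 15.706; smaller M is more luminous → Star Q.
L ratio = 10^(0.4 |ΔM|) = 10^6.282 = 1.916×10^6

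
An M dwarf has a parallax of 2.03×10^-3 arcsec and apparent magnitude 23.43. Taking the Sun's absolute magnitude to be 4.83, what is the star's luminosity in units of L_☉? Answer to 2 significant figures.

L/L_☉ ≈ 8.8×10^-5

d = 1/p = 1/2.03×10^-3″ = 492.6 pc
M = m − 5 log₁₀ d + 5 = 23.43 − 5·2.6925 + 5 = 14.967
M − M_☉ = 14.967 − 4.83 = 10.137
L/L_☉ = 10^(−0.4 × 10.137) = 8.811×10^-5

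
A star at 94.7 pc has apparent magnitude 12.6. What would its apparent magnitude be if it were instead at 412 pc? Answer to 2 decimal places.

Flux ∝ 1/d², so Δm = 5 log₁₀(d₂/d₁) = 5 log₁₀(412/94.7) = 3.193
m₂ = m₁ + Δm = 12.6 + (3.193) = 15.793

m ≈ 15.79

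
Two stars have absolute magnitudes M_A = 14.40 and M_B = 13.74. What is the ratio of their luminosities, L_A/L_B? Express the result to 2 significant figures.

L_A/L_B ≈ 0.54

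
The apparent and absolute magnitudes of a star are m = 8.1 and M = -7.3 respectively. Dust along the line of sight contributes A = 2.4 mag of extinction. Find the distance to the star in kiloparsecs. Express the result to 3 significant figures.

d ≈ 3.98 kpc

m − M = 5 log₁₀(d/10 pc) + A  ⇒  8.1 − (-7.3) − 2.4 = 5 log₁₀(d/10)
13.000 = 5 log₁₀(d/10)
log₁₀ d = (m − M − A)/5 + 1 = 3.6000
d = 10^3.6000 = 3981 pc
= 3.981 kpc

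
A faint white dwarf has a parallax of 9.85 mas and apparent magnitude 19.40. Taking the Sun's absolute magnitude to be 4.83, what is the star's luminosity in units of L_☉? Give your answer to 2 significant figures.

L/L_☉ ≈ 1.5×10^-4

d = 1/p = 1000/9.85 mas = 101.5 pc
M = m − 5 log₁₀ d + 5 = 19.40 − 5·2.0066 + 5 = 14.367
M − M_☉ = 14.367 − 4.83 = 9.537
L/L_☉ = 10^(−0.4 × 9.537) = 1.532×10^-4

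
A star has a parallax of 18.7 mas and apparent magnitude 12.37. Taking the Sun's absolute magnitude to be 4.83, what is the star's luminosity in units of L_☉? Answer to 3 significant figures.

L/L_☉ ≈ 0.0276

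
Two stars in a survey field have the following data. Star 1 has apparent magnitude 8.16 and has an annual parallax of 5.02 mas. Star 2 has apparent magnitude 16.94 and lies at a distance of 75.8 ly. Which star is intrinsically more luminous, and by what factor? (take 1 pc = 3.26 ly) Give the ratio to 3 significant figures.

Star 1: p = 5.02 mas = 5.02×10^-3″ → d = 1/p = 199.2 pc
Star 1: M = m − 5 log₁₀ d + 5 = 8.16 − 5·2.2993 + 5 = 1.664
Star 2: d = 75.8 ly / 3.26 = 23.25 pc
Star 2: M = m − 5 log₁₀ d + 5 = 16.94 − 5·1.3665 + 5 = 15.108
ΔM = M_1 − M_2 = 1.664 − (15.108) = -13.444; smaller M is more luminous → Star 1.
L ratio = 10^(0.4 |ΔM|) = 10^5.378 = 238600

Star 1 is more luminous, by a factor of 239000.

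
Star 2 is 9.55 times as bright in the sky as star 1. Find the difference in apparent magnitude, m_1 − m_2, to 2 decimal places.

m_1 − m_2 ≈ 2.45

Pogson: Δm = −2.5 log₁₀(ratio) = −2.5 log₁₀(9.55) = −2.5 × 0.9800 = -2.450
Star 2 is brighter so has the smaller magnitude: m_1 − m_2 is positive.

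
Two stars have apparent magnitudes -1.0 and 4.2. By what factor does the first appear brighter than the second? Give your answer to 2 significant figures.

120

Δm = -1.0 − (4.2) = -5.2
Flux ratio = 10^(−0.4 Δm) = 10^(−0.4 × -5.2) = 10^2.080 = 120.2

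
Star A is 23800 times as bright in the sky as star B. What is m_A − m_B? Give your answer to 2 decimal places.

m_A − m_B ≈ -10.94

Pogson: Δm = −2.5 log₁₀(ratio) = −2.5 log₁₀(23800) = −2.5 × 4.3766 = -10.941
Star A is brighter, so it has the smaller magnitude: the difference is negative.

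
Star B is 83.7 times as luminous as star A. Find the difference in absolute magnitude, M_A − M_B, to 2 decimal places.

Pogson: ΔM = −2.5 log₁₀(ratio) = −2.5 log₁₀(83.7) = −2.5 × 1.9227 = -4.807
Star B is brighter so has the smaller magnitude: M_A − M_B is positive.

M_A − M_B ≈ 4.81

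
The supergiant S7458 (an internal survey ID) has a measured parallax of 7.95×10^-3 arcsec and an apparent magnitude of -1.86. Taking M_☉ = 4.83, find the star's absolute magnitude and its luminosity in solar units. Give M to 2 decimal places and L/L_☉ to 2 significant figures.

M ≈ -7.36; L/L_☉ ≈ 75000

d = 1/p = 1/7.95×10^-3″ = 125.8 pc
M = m − 5 log₁₀ d + 5 = -1.86 − 5·2.0996 + 5 = -7.358
M − M_☉ = -7.358 − 4.83 = -12.188
L/L_☉ = 10^(−0.4 × -12.188) = 75040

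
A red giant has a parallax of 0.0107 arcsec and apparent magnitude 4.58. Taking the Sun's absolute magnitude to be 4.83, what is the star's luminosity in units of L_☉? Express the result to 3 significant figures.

d = 1/p = 1/0.0107″ = 93.46 pc
M = m − 5 log₁₀ d + 5 = 4.58 − 5·1.9706 + 5 = -0.273
M − M_☉ = -0.273 − 4.83 = -5.103
L/L_☉ = 10^(−0.4 × -5.103) = 110.0

L/L_☉ ≈ 110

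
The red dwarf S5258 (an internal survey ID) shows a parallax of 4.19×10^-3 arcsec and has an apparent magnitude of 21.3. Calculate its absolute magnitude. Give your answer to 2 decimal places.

d = 1/p = 1/4.19×10^-3″ = 238.7 pc
5 log₁₀(d/10 pc) = 5 log₁₀(238.7) − 5 = 6.889
M = m − 5 log₁₀(d/10) = 21.3 − 6.889 = 14.411

M ≈ 14.41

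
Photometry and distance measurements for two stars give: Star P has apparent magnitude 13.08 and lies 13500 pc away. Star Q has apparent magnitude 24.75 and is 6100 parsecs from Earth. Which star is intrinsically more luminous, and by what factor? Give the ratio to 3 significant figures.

Star P: M = m − 5 log₁₀ d + 5 = 13.08 − 5·4.1303 + 5 = -2.572
Star Q: M = m − 5 log₁₀ d + 5 = 24.75 − 5·3.7853 + 5 = 10.823
ΔM = M_P − M_Q = -2.572 − (10.823) = -13.395; smaller M is more luminous → Star P.
L ratio = 10^(0.4 |ΔM|) = 10^5.358 = 228000

Star P is more luminous, by a factor of 228000.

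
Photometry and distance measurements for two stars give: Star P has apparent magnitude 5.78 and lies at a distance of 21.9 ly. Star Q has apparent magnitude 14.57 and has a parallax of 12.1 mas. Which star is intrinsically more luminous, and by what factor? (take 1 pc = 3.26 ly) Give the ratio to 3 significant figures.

Star P is more luminous, by a factor of 21.7.

Star P: d = 21.9 ly / 3.26 = 6.718 pc
Star P: M = m − 5 log₁₀ d + 5 = 5.78 − 5·0.8272 + 5 = 6.644
Star Q: p = 12.1 mas = 0.0121″ → d = 1/p = 82.64 pc
Star Q: M = m − 5 log₁₀ d + 5 = 14.57 − 5·1.9172 + 5 = 9.984
ΔM = M_P − M_Q = 6.644 − (9.984) = -3.340; smaller M is more luminous → Star P.
L ratio = 10^(0.4 |ΔM|) = 10^1.336 = 21.68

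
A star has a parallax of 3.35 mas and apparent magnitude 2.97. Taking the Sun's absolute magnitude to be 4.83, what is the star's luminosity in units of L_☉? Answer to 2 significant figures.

L/L_☉ ≈ 4900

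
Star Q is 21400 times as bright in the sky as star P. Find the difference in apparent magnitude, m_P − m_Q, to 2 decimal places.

m_P − m_Q ≈ 10.83

Pogson: Δm = −2.5 log₁₀(ratio) = −2.5 log₁₀(21400) = −2.5 × 4.3304 = -10.826
Star Q is brighter so has the smaller magnitude: m_P − m_Q is positive.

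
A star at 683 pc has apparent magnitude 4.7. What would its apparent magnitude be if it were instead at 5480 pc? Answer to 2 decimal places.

m ≈ 9.22

Flux ∝ 1/d², so Δm = 5 log₁₀(d₂/d₁) = 5 log₁₀(5480/683) = 4.522
m₂ = m₁ + Δm = 4.7 + (4.522) = 9.222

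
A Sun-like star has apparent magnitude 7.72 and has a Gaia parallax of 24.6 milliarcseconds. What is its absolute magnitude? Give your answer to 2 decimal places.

M ≈ 4.67

p = 24.6 mas = 0.0246″ → d = 1/p = 40.65 pc
5 log₁₀(d/10 pc) = 5 log₁₀(40.65) − 5 = 3.045
M = m − 5 log₁₀(d/10) = 7.72 − 3.045 = 4.675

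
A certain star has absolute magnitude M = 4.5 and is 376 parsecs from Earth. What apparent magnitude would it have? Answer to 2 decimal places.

m = M + 5 log₁₀ d − 5 = 4.5 + 5·2.5752 − 5 = 12.376

m ≈ 12.38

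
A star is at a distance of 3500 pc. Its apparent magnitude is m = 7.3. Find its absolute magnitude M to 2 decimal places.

M ≈ -5.42

5 log₁₀(d/10 pc) = 5 log₁₀(3500) − 5 = 12.720
M = m − 5 log₁₀(d/10) = 7.3 − 12.720 = -5.420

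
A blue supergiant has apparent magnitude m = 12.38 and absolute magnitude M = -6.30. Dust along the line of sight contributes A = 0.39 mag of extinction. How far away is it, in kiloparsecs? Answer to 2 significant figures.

d ≈ 45 kpc

m − M = 5 log₁₀(d/10 pc) + A  ⇒  12.38 − (-6.30) − 0.39 = 5 log₁₀(d/10)
18.290 = 5 log₁₀(d/10)
log₁₀ d = (m − M − A)/5 + 1 = 4.6580
d = 10^4.6580 = 45500 pc
= 45.50 kpc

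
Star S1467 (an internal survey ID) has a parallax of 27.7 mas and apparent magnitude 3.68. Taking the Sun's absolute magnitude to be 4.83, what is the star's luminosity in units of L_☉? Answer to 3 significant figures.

L/L_☉ ≈ 37.6

d = 1/p = 1000/27.7 mas = 36.10 pc
M = m − 5 log₁₀ d + 5 = 3.68 − 5·1.5575 + 5 = 0.892
M − M_☉ = 0.892 − 4.83 = -3.938
L/L_☉ = 10^(−0.4 × -3.938) = 37.59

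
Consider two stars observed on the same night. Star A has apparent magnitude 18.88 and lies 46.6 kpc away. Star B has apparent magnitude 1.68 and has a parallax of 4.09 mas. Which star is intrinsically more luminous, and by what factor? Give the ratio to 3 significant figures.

Star B is more luminous, by a factor of 209.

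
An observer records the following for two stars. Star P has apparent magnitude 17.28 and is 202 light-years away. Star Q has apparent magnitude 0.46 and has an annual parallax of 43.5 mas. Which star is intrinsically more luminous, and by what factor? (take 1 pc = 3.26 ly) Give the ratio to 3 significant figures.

Star P: d = 202 ly / 3.26 = 61.96 pc
Star P: M = m − 5 log₁₀ d + 5 = 17.28 − 5·1.7921 + 5 = 13.319
Star Q: p = 43.5 mas = 0.0435″ → d = 1/p = 22.99 pc
Star Q: M = m − 5 log₁₀ d + 5 = 0.46 − 5·1.3615 + 5 = -1.348
ΔM = M_P − M_Q = 13.319 − (-1.348) = 14.667; smaller M is more luminous → Star Q.
L ratio = 10^(0.4 |ΔM|) = 10^5.867 = 735800

Star Q is more luminous, by a factor of 736000.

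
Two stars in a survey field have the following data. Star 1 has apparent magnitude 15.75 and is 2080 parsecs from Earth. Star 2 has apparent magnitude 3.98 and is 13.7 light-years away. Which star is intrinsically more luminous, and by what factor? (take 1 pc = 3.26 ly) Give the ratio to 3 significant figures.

Star 1 is more luminous, by a factor of 4.80.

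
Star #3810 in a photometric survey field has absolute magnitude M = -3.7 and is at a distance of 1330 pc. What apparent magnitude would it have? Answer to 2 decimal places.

m ≈ 6.92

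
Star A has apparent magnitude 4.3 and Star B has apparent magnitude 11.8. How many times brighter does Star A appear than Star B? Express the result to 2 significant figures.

Magnitude difference = -7.5
Flux ratio = 10^(−0.4 Δm) = 10^(−0.4 × -7.5) = 10^3.000 = 1000

1000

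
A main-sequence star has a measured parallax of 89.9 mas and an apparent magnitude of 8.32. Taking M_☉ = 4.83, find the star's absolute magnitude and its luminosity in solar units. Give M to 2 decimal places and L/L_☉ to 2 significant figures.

d = 1/p = 1000/89.9 mas = 11.12 pc
M = m − 5 log₁₀ d + 5 = 8.32 − 5·1.0462 + 5 = 8.089
M − M_☉ = 8.089 − 4.83 = 3.259
L/L_☉ = 10^(−0.4 × 3.259) = 0.04971

M ≈ 8.09; L/L_☉ ≈ 0.050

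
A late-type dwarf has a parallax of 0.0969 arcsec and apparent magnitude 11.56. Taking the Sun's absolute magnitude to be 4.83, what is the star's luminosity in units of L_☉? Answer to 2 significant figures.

L/L_☉ ≈ 2.2×10^-3

d = 1/p = 1/0.0969″ = 10.32 pc
M = m − 5 log₁₀ d + 5 = 11.56 − 5·1.0137 + 5 = 11.492
M − M_☉ = 11.492 − 4.83 = 6.662
L/L_☉ = 10^(−0.4 × 6.662) = 2.164×10^-3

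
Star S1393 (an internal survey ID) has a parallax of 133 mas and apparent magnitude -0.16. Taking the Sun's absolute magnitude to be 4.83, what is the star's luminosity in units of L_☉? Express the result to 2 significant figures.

d = 1/p = 1000/133 mas = 7.519 pc
M = m − 5 log₁₀ d + 5 = -0.16 − 5·0.8761 + 5 = 0.459
M − M_☉ = 0.459 − 4.83 = -4.371
L/L_☉ = 10^(−0.4 × -4.371) = 56.01

L/L_☉ ≈ 56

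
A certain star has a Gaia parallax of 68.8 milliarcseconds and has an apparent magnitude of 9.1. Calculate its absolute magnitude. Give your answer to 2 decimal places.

M ≈ 8.29

p = 68.8 mas = 0.0688″ → d = 1/p = 14.53 pc
5 log₁₀(d/10 pc) = 5 log₁₀(14.53) − 5 = 0.812
M = m − 5 log₁₀(d/10) = 9.1 − 0.812 = 8.288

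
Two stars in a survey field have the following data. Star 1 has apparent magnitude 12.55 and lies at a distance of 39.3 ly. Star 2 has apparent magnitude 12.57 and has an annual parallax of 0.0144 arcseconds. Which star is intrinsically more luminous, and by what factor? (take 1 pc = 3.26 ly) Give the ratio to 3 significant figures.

Star 1: d = 39.3 ly / 3.26 = 12.06 pc
Star 1: M = m − 5 log₁₀ d + 5 = 12.55 − 5·1.0812 + 5 = 12.144
Star 2: d = 1/p = 1/0.0144″ = 69.44 pc
Star 2: M = m − 5 log₁₀ d + 5 = 12.57 − 5·1.8416 + 5 = 8.362
ΔM = M_1 − M_2 = 12.144 − (8.362) = 3.782; smaller M is more luminous → Star 2.
L ratio = 10^(0.4 |ΔM|) = 10^1.513 = 32.58

Star 2 is more luminous, by a factor of 32.6.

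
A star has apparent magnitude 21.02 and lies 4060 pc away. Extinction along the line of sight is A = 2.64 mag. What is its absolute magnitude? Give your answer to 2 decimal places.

M ≈ 5.34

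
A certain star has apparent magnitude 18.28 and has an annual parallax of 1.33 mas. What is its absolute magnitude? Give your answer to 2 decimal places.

M ≈ 8.90

p = 1.33 mas = 1.33×10^-3″ → d = 1/p = 751.9 pc
5 log₁₀(d/10 pc) = 5 log₁₀(751.9) − 5 = 9.381
M = m − 5 log₁₀(d/10) = 18.28 − 9.381 = 8.899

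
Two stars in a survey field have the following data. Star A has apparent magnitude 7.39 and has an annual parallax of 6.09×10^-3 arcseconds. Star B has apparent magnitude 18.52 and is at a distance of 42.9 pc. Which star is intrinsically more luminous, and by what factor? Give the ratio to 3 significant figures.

Star A: d = 1/p = 1/6.09×10^-3″ = 164.2 pc
Star A: M = m − 5 log₁₀ d + 5 = 7.39 − 5·2.2154 + 5 = 1.313
Star B: M = m − 5 log₁₀ d + 5 = 18.52 − 5·1.6325 + 5 = 15.358
ΔM = M_A − M_B = 1.313 − (15.358) = -14.045; smaller M is more luminous → Star A.
L ratio = 10^(0.4 |ΔM|) = 10^5.618 = 414800

Star A is more luminous, by a factor of 415000.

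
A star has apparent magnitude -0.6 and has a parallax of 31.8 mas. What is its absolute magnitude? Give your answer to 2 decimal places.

M ≈ -3.09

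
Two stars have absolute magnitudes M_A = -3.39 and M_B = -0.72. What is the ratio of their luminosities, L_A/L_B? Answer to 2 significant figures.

ΔM = M_A − M_B = -2.67
L_A/L_B = 10^(−0.4 ΔM) = 10^1.068 = 11.69

L_A/L_B ≈ 12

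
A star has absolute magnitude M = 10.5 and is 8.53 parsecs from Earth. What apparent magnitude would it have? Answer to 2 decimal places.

m ≈ 10.15

m = M + 5 log₁₀ d − 5 = 10.5 + 5·0.9309 − 5 = 10.155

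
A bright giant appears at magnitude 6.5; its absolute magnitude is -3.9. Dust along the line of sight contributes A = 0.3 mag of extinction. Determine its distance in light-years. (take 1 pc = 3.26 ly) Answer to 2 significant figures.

d ≈ 3400 ly

m − M = 5 log₁₀(d/10 pc) + A  ⇒  6.5 − (-3.9) − 0.3 = 5 log₁₀(d/10)
10.100 = 5 log₁₀(d/10)
log₁₀ d = (m − M − A)/5 + 1 = 3.0200
d = 10^3.0200 = 1047 pc
= 3414 ly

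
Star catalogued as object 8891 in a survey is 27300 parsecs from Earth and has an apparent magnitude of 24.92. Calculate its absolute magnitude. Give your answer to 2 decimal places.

M ≈ 7.74

5 log₁₀(d/10 pc) = 5 log₁₀(27300) − 5 = 17.181
M = m − 5 log₁₀(d/10) = 24.92 − 17.181 = 7.739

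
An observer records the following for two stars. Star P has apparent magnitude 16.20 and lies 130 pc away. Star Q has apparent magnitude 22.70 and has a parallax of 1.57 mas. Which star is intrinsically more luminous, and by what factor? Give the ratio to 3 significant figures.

Star P: M = m − 5 log₁₀ d + 5 = 16.20 − 5·2.1139 + 5 = 10.630
Star Q: p = 1.57 mas = 1.57×10^-3″ → d = 1/p = 636.9 pc
Star Q: M = m − 5 log₁₀ d + 5 = 22.70 − 5·2.8041 + 5 = 13.679
ΔM = M_P − M_Q = 10.630 − (13.679) = -3.049; smaller M is more luminous → Star P.
L ratio = 10^(0.4 |ΔM|) = 10^1.220 = 16.58

Star P is more luminous, by a factor of 16.6.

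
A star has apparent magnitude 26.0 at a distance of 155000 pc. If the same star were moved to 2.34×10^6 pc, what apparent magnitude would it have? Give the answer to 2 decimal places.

Flux ∝ 1/d², so Δm = 5 log₁₀(d₂/d₁) = 5 log₁₀(2.34×10^6/155000) = 5.894
m₂ = m₁ + Δm = 26.0 + (5.894) = 31.894

m ≈ 31.89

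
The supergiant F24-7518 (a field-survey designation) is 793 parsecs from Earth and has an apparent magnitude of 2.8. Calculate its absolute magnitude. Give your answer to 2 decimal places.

5 log₁₀(d/10 pc) = 5 log₁₀(793.0) − 5 = 9.496
M = m − 5 log₁₀(d/10) = 2.8 − 9.496 = -6.696

M ≈ -6.70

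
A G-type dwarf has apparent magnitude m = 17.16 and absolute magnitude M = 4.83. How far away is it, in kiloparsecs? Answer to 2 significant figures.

d ≈ 2.9 kpc

μ = m − M = 12.330
m − M = 5 log₁₀ d − 5
log₁₀ d = (m − M)/5 + 1 = 3.4660
d = 10^3.4660 = 2924 pc
= 2.924 kpc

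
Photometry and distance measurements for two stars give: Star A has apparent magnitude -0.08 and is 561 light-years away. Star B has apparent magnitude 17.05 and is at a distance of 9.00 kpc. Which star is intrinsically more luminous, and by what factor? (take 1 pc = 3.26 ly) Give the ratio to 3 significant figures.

Star A is more luminous, by a factor of 2600.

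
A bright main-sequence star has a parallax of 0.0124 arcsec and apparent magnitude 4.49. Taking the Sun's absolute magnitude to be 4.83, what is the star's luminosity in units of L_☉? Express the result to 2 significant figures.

L/L_☉ ≈ 89

d = 1/p = 1/0.0124″ = 80.65 pc
M = m − 5 log₁₀ d + 5 = 4.49 − 5·1.9066 + 5 = -0.043
M − M_☉ = -0.043 − 4.83 = -4.873
L/L_☉ = 10^(−0.4 × -4.873) = 88.95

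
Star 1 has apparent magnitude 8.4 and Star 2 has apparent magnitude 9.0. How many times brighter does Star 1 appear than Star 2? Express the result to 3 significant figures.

Magnitude difference = -0.6
Flux ratio = 10^(−0.4 Δm) = 10^(−0.4 × -0.6) = 10^0.240 = 1.738

1.74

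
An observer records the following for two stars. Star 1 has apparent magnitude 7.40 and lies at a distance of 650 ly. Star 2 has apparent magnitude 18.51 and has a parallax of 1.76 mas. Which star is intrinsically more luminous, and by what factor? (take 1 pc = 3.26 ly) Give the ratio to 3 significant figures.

Star 1 is more luminous, by a factor of 3420.

Star 1: d = 650 ly / 3.26 = 199.4 pc
Star 1: M = m − 5 log₁₀ d + 5 = 7.40 − 5·2.2997 + 5 = 0.902
Star 2: p = 1.76 mas = 1.76×10^-3″ → d = 1/p = 568.2 pc
Star 2: M = m − 5 log₁₀ d + 5 = 18.51 − 5·2.7545 + 5 = 9.738
ΔM = M_1 − M_2 = 0.902 − (9.738) = -8.836; smaller M is more luminous → Star 1.
L ratio = 10^(0.4 |ΔM|) = 10^3.534 = 3423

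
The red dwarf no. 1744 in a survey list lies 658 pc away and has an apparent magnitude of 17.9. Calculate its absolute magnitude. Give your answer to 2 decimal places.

5 log₁₀(d/10 pc) = 5 log₁₀(658.0) − 5 = 9.091
M = m − 5 log₁₀(d/10) = 17.9 − 9.091 = 8.809

M ≈ 8.81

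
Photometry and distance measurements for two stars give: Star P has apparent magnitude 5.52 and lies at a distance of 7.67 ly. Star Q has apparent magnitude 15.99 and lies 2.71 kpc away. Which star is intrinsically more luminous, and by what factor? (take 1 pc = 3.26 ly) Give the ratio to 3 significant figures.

Star P: d = 7.67 ly / 3.26 = 2.353 pc
Star P: M = m − 5 log₁₀ d + 5 = 5.52 − 5·0.3716 + 5 = 8.662
Star Q: d = 2.71 kpc = 2710 pc
Star Q: M = m − 5 log₁₀ d + 5 = 15.99 − 5·3.4330 + 5 = 3.825
ΔM = M_P − M_Q = 8.662 − (3.825) = 4.837; smaller M is more luminous → Star Q.
L ratio = 10^(0.4 |ΔM|) = 10^1.935 = 86.06

Star Q is more luminous, by a factor of 86.1.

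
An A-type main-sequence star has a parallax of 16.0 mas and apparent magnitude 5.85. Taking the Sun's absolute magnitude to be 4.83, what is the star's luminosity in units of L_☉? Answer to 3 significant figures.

L/L_☉ ≈ 15.3

d = 1/p = 1000/16.0 mas = 62.50 pc
M = m − 5 log₁₀ d + 5 = 5.85 − 5·1.7959 + 5 = 1.871
M − M_☉ = 1.871 − 4.83 = -2.959
L/L_☉ = 10^(−0.4 × -2.959) = 15.27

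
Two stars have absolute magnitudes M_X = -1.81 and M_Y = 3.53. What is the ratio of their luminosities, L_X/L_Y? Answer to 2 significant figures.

L_X/L_Y ≈ 140

ΔM = M_X − M_Y = -5.34
L_X/L_Y = 10^(−0.4 ΔM) = 10^2.136 = 136.8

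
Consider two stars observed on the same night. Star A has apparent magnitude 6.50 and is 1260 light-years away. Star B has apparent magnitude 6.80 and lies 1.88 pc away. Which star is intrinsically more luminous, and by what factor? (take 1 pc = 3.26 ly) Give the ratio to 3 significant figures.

Star A is more luminous, by a factor of 55700.

Star A: d = 1260 ly / 3.26 = 386.5 pc
Star A: M = m − 5 log₁₀ d + 5 = 6.50 − 5·2.5872 + 5 = -1.436
Star B: M = m − 5 log₁₀ d + 5 = 6.80 − 5·0.2742 + 5 = 10.429
ΔM = M_A − M_B = -1.436 − (10.429) = -11.865; smaller M is more luminous → Star A.
L ratio = 10^(0.4 |ΔM|) = 10^4.746 = 55720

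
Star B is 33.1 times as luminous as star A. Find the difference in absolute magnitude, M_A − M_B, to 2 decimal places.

M_A − M_B ≈ 3.80

Pogson: ΔM = −2.5 log₁₀(ratio) = −2.5 log₁₀(33.1) = −2.5 × 1.5198 = -3.800
Star B is brighter so has the smaller magnitude: M_A − M_B is positive.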